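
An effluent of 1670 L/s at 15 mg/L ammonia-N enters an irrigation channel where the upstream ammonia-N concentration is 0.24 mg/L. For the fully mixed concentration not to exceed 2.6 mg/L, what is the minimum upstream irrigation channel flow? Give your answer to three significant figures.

Set C_mix = 2.6: (Q·0.2400 + 1670·15.00) / (Q + 1670) = 2.6
→ Q = 1670·(15.00 − 2.6)/(2.6 − 0.2400) = 8775 L/s.

8770 L/s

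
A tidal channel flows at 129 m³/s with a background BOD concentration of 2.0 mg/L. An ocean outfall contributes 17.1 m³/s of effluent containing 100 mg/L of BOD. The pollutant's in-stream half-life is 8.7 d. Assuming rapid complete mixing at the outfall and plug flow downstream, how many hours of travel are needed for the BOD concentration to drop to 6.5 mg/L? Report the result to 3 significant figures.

220 h

Conservation of mass: C = (129.0·2.000 + 17.10·100.0) / 146.1 = 1968/146.1 = 13.47 mg/L.
Half-life 8.7 d → k = ln 2 / 8.7 = 0.07967 d⁻¹.
13.47·exp(−k·t) = 6.5 → t = ln(13.47/6.5)/k = 790200 s = 219.5 h.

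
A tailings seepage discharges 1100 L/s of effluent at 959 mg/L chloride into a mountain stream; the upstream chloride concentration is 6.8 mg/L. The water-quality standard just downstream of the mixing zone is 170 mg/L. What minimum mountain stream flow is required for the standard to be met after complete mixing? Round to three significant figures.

5320 L/s

Set C_mix = 170: (Q·6.800 + 1100·959.0) / (Q + 1100) = 170
→ Q = 1100·(959.0 − 170)/(170 − 6.800) = 5318 L/s.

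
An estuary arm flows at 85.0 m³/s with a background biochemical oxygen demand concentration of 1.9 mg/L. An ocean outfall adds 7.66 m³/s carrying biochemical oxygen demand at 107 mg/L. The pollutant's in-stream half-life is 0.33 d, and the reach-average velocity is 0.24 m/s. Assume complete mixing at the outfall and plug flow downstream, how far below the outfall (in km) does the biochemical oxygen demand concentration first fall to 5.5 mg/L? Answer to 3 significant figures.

6.47 km

Mixed concentration C = ΣQC/ΣQ = (85.00·1.900 + 7.660·107.0) / 92.66 = 981.1/92.66 = 10.59 mg/L.
Half-life 0.33 d → k = ln 2 / 0.33 = 2.100 d⁻¹.
Set 10.59·exp(−k·t) = 5.5 → t = ln(10.59/5.5)/k = 26940 s = 7.484 h.
Distance = v·t = 0.24·26940 = 6466 m = 6.466 km.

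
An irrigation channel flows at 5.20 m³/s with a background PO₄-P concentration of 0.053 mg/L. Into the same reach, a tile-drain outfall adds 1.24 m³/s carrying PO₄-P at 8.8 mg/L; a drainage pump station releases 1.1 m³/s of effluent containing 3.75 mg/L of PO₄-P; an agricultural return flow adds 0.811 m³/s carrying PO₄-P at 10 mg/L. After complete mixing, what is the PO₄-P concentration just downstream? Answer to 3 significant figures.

After mixing, C = (5.200·0.05300 + 1.240·8.800 + 1.100·3.750 + 0.8110·10.00) / 8.351 = 23.42/8.351 = 2.805 mg/L.

2.80 mg/L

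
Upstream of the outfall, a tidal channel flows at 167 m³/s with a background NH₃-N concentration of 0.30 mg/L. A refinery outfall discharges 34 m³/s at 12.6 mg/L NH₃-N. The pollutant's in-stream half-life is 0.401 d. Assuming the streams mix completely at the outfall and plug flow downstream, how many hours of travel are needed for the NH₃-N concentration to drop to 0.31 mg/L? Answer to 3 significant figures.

Mixed concentration C = ΣQC/ΣQ = (167.0·0.3000 + 34.00·12.60) / 201.0 = 478.5/201.0 = 2.381 mg/L.
Half-life 0.401 d → k = ln 2 / 0.401 = 1.729 d⁻¹.
2.381·exp(−k·t) = 0.31 → t = ln(2.381/0.31)/k = 101900 s = 28.30 h.

28.3 h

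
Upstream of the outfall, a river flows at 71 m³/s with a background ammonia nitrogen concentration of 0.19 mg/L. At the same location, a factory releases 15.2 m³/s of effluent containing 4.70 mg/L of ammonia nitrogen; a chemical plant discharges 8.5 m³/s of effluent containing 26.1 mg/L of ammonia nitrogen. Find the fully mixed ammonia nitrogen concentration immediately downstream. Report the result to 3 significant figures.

3.24 mg/L

Mixed concentration C = ΣQC/ΣQ = (71.00·0.1900 + 15.20·4.700 + 8.500·26.10) / 94.70 = 306.8/94.70 = 3.239 mg/L.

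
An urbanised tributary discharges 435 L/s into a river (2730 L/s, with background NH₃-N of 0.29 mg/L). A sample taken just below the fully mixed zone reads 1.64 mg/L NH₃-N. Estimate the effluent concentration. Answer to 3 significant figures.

Mass balance: 2730·0.2900 + 435.0·Cₑ = 3165·1.640
→ Cₑ = (3165·1.640 − 2730·0.2900) / 435.0 = 10.11 mg/L.

10.1 mg/L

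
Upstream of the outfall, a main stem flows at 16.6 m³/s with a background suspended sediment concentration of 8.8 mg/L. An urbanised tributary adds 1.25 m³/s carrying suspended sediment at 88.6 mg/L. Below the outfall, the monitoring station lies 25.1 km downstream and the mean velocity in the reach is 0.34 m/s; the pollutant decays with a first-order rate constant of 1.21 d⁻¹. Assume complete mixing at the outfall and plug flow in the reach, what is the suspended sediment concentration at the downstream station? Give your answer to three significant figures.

After mixing, C = (16.60·8.800 + 1.250·88.60) / 17.85 = 256.8/17.85 = 14.39 mg/L.
Travel time t = 25.1·1000 / 0.34 = 73820 s = 20.51 h.
Decay over the reach: 14.39·exp(−kt) = 14.39·0.3556 = 5.117 mg/L.

5.12 mg/L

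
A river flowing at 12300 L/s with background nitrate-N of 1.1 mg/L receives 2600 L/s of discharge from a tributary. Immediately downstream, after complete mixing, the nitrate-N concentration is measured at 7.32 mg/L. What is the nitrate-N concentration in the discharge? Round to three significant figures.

36.7 mg/L

Mass balance: 12300·1.100 + 2600·Cₑ = 14900·7.320
→ Cₑ = (14900·7.320 − 12300·1.100) / 2600 = 36.75 mg/L.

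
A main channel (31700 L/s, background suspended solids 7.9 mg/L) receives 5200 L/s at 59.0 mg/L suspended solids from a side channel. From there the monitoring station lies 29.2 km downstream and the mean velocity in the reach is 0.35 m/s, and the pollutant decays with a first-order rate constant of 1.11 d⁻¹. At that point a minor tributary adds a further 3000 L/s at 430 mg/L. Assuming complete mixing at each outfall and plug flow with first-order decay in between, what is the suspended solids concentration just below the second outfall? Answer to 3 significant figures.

Flow-weighted average: C = (31700·7.900 + 5200·59.00) / 36900 = 557200/36900 = 15.10 mg/L; combined flow 36900 L/s.
Travel time t = 29.2·1000 / 0.35 = 83430 s = 23.17 h.
After decay, C = 15.10 × e^(−kt) = 15.10 × 0.3424 = 5.170 mg/L.
Second outfall: C = (36900·5.170 + 3000·430.0)/39900 = 37.11 mg/L.

37.1 mg/L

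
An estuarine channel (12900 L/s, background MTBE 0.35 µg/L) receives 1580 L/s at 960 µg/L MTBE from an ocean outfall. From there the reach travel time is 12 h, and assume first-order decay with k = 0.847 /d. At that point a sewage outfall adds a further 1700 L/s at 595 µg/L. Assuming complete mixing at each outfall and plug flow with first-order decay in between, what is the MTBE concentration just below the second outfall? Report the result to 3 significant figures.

Conservation of mass: C = (12900·0.3500 + 1580·960.0) / 14480 = 1521000/14480 = 105.1 µg/L; combined flow 14480 L/s.
First-order decay: C = 105.1·exp(−k·t) = 105.1·0.6548 = 68.79 µg/L.
Second outfall: C = (14480·68.79 + 1700·595.0)/16180 = 124.1 µg/L.

124 µg/L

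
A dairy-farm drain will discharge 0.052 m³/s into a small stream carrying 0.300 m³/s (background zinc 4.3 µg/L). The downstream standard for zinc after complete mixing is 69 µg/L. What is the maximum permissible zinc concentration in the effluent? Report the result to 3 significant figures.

442 µg/L

At the limit, (Qr·Cr + Qe·Cₑ)/(Qr + Qe) = 69:
Cₑ = (0.3520·69 − 0.3000·4.300) / 0.05200 = 442.3 µg/L.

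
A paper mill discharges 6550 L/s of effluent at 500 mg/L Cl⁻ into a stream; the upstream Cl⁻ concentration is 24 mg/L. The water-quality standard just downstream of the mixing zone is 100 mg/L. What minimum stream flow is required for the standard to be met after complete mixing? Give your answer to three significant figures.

Set C_mix = 100: (Q·24.00 + 6550·500.0) / (Q + 6550) = 100
→ Q = 6550·(500.0 − 100)/(100 − 24.00) = 34470 L/s.

34500 L/s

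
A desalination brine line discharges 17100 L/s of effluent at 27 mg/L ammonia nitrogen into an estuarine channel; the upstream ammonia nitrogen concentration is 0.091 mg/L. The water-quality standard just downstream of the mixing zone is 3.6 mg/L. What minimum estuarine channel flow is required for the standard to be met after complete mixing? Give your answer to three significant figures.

Set C_mix = 3.6: (Q·0.09100 + 17100·27.00) / (Q + 17100) = 3.6
→ Q = 17100·(27.00 − 3.6)/(3.6 − 0.09100) = 114000 L/s.

114000 L/s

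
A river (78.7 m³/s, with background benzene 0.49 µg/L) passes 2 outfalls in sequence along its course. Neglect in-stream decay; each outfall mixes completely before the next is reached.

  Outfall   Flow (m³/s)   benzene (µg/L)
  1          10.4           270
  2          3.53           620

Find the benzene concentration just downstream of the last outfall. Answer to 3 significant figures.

Below outfall 1: Q → 89.10 m³/s, C = (78.70·0.4900 + 10.40·270.0)/89.10 = 31.95 µg/L.
Below outfall 2: Q → 92.63 m³/s, C = (89.10·31.95 + 3.530·620.0)/92.63 = 54.36 µg/L.

54.4 µg/L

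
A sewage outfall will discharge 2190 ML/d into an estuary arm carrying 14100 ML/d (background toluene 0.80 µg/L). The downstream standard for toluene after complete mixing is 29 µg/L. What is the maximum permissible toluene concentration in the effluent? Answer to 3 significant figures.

211 µg/L

At the limit, (Qr·Cr + Qe·Cₑ)/(Qr + Qe) = 29:
Cₑ = (16290·29 − 14100·0.8000) / 2190 = 210.6 µg/L.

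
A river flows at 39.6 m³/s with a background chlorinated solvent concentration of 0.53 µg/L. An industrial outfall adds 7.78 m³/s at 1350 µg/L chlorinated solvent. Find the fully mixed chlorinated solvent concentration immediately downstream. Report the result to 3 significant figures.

Mass balance: C = (39.60·0.5300 + 7.780·1350) / 47.38 = 10520/47.38 = 222.1 µg/L.

222 µg/L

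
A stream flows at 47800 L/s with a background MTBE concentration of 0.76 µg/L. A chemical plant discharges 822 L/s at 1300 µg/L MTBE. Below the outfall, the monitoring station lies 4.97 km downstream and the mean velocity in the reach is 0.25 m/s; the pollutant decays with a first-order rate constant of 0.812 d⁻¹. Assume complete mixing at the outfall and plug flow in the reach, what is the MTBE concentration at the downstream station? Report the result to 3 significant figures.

18.9 µg/L

Flow-weighted average: C = (47800·0.7600 + 822.0·1300) / 48620 = 1105000/48620 = 22.72 µg/L.
Travel time t = 4.97·1000 / 0.25 = 19880 s = 5.522 h.
First-order decay: C = 22.72·exp(−k·t) = 22.72·0.8296 = 18.85 µg/L.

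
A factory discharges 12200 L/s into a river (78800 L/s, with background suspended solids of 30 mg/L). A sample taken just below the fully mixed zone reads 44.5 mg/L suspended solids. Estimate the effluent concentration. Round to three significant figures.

Mass balance: 78800·30.00 + 12200·Cₑ = 91000·44.50
→ Cₑ = (91000·44.50 − 78800·30.00) / 12200 = 138.2 mg/L.

138 mg/L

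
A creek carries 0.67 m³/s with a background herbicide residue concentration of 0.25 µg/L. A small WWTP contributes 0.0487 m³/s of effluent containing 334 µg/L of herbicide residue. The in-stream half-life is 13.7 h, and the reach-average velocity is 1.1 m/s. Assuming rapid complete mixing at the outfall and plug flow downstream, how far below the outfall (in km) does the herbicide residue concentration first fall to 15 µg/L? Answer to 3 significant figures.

33.0 km

Conservation of mass: C = (0.6700·0.2500 + 0.04870·334.0) / 0.7187 = 16.43/0.7187 = 22.87 µg/L.
Half-life 13.7 h → k = ln 2 / 13.7 = 0.05059 h⁻¹ = 1.214 d⁻¹.
Set 22.87·exp(−k·t) = 15 → t = ln(22.87/15)/k = 30000 s = 8.332 h.
Distance = v·t = 1.1·30000 = 33000 m = 33.00 km.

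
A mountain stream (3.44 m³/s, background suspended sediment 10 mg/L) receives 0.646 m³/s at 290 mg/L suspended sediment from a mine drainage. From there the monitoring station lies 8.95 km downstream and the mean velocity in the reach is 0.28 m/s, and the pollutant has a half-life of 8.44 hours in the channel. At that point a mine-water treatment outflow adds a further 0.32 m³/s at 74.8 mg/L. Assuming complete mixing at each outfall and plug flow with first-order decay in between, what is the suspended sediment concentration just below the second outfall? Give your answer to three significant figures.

After mixing, C = (3.440·10.00 + 0.6460·290.0) / 4.086 = 221.7/4.086 = 54.27 mg/L; combined flow 4.086 m³/s.
Travel time t = 8.95·1000 / 0.28 = 31960 s = 8.879 h.
Half-life 8.44 h → k = ln 2 / 8.44 = 0.08213 h⁻¹ = 1.971 d⁻¹.
Decay over the reach: 54.27·exp(−kt) = 54.27·0.4823 = 26.17 mg/L.
At the second outfall, C = (4.086·26.17 + 0.3200·74.80) / (4.086 + 0.3200) = 29.70 mg/L.

29.7 mg/L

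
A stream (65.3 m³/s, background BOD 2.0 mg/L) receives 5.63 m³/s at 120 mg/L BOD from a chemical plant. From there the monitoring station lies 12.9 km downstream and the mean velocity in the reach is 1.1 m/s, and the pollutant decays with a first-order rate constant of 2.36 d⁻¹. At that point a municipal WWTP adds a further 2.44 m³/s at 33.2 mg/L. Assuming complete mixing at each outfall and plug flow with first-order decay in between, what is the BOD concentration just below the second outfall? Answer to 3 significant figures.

9.08 mg/L

Mixed concentration C = ΣQC/ΣQ = (65.30·2.000 + 5.630·120.0) / 70.93 = 806.2/70.93 = 11.37 mg/L; combined flow 70.93 m³/s.
Travel time t = 12.9·1000 / 1.1 = 11730 s = 3.258 h.
Applying C = C₀e^(−kt): 11.37 × 0.7259 = 8.251 mg/L.
At the second outfall, C = (70.93·8.251 + 2.440·33.20) / (70.93 + 2.440) = 9.081 mg/L.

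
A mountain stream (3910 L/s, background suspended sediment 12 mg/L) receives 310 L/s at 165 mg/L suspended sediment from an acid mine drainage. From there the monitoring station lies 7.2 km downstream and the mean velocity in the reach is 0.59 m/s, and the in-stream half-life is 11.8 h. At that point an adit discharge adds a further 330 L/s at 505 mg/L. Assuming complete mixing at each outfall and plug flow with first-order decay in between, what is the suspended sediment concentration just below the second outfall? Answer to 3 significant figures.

Flow-weighted average: C = (3910·12.00 + 310.0·165.0) / 4220 = 98070/4220 = 23.24 mg/L; combined flow 4220 L/s.
Travel time t = 7.2·1000 / 0.59 = 12200 s = 3.390 h.
Half-life 11.8 h → k = ln 2 / 11.8 = 0.05874 h⁻¹ = 1.410 d⁻¹.
Decay over the reach: 23.24·exp(−kt) = 23.24·0.8194 = 19.04 mg/L.
At the second outfall, C = (4220·19.04 + 330.0·505.0) / (4220 + 330.0) = 54.29 mg/L.

54.3 mg/L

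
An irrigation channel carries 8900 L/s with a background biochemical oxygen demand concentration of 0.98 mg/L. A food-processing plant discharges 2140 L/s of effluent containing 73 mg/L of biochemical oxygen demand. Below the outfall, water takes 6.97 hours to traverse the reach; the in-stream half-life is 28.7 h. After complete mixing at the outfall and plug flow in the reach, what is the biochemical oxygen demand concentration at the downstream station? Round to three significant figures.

12.6 mg/L

Mass balance: C = (8900·0.9800 + 2140·73.00) / 11040 = 164900/11040 = 14.94 mg/L.
Half-life 28.7 h → k = ln 2 / 28.7 = 0.02415 h⁻¹ = 0.5796 d⁻¹.
After decay, C = 14.94 × e^(−kt) = 14.94 × 0.8451 = 12.63 mg/L.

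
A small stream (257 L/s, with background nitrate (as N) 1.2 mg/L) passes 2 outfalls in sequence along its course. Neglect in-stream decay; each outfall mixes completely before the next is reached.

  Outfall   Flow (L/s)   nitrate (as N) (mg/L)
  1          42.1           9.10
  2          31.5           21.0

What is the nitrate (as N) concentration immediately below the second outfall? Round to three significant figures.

After outfall 1: Q = 257.0 + 42.10 = 299.1 L/s; C = (257.0·1.200 + 42.10·9.100)/299.1 = 2.312 mg/L.
After outfall 2: Q = 299.1 + 31.50 = 330.6 L/s; C = (299.1·2.312 + 31.50·21.00)/330.6 = 4.093 mg/L.

4.09 mg/L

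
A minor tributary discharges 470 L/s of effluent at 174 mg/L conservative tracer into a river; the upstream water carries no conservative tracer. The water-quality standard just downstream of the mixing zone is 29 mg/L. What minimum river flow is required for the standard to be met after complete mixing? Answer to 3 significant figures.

2350 L/s

Set C_mix = 29: (Q·0 + 470.0·174.0) / (Q + 470.0) = 29
→ Q = 470.0·(174.0 − 29)/(29 − 0) = 2350 L/s.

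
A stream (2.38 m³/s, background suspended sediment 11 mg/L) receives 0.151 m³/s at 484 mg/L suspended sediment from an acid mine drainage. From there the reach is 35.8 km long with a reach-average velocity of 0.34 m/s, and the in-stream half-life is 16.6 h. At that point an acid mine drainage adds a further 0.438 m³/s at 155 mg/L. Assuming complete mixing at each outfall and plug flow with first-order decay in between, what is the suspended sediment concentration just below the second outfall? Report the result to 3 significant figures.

After mixing, C = (2.380·11.00 + 0.1510·484.0) / 2.531 = 99.26/2.531 = 39.22 mg/L; combined flow 2.531 m³/s.
Travel time t = 35.8·1000 / 0.34 = 105300 s = 29.25 h.
Half-life 16.6 h → k = ln 2 / 16.6 = 0.04176 h⁻¹ = 1.002 d⁻¹.
After decay, C = 39.22 × e^(−kt) = 39.22 × 0.2948 = 11.56 mg/L.
Second outfall: C = (2.531·11.56 + 0.4380·155.0)/2.969 = 32.72 mg/L.

32.7 mg/L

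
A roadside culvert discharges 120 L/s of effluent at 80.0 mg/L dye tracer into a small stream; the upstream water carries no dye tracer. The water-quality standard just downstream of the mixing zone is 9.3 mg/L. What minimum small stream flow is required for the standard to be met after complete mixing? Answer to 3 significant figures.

Set C_mix = 9.3: (Q·0 + 120.0·80.00) / (Q + 120.0) = 9.3
→ Q = 120.0·(80.00 − 9.3)/(9.3 − 0) = 912.3 L/s.

912 L/s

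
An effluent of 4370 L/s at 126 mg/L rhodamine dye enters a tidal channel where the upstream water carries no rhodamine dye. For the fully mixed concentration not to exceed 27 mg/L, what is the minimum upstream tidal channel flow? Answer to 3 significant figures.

16000 L/s

Set C_mix = 27: (Q·0 + 4370·126.0) / (Q + 4370) = 27
→ Q = 4370·(126.0 − 27)/(27 − 0) = 16020 L/s.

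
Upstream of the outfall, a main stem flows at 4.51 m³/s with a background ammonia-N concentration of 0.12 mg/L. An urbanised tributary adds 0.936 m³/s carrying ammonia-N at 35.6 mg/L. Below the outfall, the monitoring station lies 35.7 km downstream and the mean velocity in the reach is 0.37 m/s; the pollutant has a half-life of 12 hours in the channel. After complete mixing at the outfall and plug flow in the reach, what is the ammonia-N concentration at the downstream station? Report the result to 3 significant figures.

Conservation of mass: C = (4.510·0.1200 + 0.9360·35.60) / 5.446 = 33.86/5.446 = 6.218 mg/L.
Travel time t = 35.7·1000 / 0.37 = 96490 s = 26.80 h.
Half-life 12 h → k = ln 2 / 12 = 0.05776 h⁻¹ = 1.386 d⁻¹.
Applying C = C₀e^(−kt): 6.218 × 0.2126 = 1.322 mg/L.

1.32 mg/L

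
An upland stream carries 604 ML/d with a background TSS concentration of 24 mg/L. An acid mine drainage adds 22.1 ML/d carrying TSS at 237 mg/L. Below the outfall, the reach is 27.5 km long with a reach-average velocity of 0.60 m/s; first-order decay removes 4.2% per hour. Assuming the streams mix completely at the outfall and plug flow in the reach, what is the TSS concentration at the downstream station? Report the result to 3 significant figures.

Flow-weighted average: C = (604.0·24.00 + 22.10·237.0) / 626.1 = 19730/626.1 = 31.52 mg/L.
Travel time t = 27.5·1000 / 0.60 = 45830 s = 12.73 h.
4.2%/h lost → k = −ln(1 − 0.042) = 0.04291 h⁻¹.
First-order decay: C = 31.52·exp(−k·t) = 31.52·0.5791 = 18.25 mg/L.

18.3 mg/L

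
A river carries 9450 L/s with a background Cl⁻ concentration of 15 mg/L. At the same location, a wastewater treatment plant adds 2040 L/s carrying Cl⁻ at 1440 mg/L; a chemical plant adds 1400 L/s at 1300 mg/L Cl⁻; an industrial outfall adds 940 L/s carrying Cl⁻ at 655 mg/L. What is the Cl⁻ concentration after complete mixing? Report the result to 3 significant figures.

Mass balance: C = (9450·15.00 + 2040·1440 + 1400·1300 + 940.0·655.0) / 13830 = 5515000/13830 = 398.8 mg/L.

399 mg/L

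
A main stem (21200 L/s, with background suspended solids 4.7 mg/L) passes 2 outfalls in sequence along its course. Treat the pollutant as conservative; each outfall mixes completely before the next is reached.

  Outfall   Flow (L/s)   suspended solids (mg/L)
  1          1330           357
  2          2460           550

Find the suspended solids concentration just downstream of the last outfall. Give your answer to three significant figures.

After outfall 1: Q = 21200 + 1330 = 22530 L/s; C = (21200·4.700 + 1330·357.0)/22530 = 25.50 mg/L.
After outfall 2: Q = 22530 + 2460 = 24990 L/s; C = (22530·25.50 + 2460·550.0)/24990 = 77.13 mg/L.

77.1 mg/L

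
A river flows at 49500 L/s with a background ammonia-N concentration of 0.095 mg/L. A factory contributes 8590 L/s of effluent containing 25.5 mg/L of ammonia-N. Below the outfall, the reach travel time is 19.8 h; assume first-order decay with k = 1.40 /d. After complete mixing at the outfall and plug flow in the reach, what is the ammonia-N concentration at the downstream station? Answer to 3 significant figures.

1.21 mg/L

Mixed concentration C = ΣQC/ΣQ = (49500·0.09500 + 8590·25.50) / 58090 = 223700/58090 = 3.852 mg/L.
Decay over the reach: 3.852·exp(−kt) = 3.852·0.3151 = 1.214 mg/L.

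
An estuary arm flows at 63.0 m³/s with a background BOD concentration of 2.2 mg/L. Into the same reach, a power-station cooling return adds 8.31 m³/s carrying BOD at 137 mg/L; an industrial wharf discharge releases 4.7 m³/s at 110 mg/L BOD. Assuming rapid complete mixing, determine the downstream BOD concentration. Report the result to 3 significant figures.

Mixed concentration C = ΣQC/ΣQ = (63.00·2.200 + 8.310·137.0 + 4.700·110.0) / 76.01 = 1794/76.01 = 23.60 mg/L.

23.6 mg/L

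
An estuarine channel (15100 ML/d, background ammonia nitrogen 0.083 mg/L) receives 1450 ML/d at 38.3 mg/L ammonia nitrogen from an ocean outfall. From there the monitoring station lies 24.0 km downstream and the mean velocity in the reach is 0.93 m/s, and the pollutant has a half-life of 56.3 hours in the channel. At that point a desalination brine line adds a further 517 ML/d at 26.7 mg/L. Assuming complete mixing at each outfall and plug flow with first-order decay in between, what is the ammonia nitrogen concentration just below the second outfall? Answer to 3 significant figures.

3.86 mg/L

After mixing, C = (15100·0.08300 + 1450·38.30) / 16550 = 56790/16550 = 3.431 mg/L; combined flow 16550 ML/d.
Travel time t = 24.0·1000 / 0.93 = 25810 s = 7.168 h.
Half-life 56.3 h → k = ln 2 / 56.3 = 0.01231 h⁻¹ = 0.2955 d⁻¹.
Applying C = C₀e^(−kt): 3.431 × 0.9155 = 3.141 mg/L.
At the second outfall, C = (16550·3.141 + 517.0·26.70) / (16550 + 517.0) = 3.855 mg/L.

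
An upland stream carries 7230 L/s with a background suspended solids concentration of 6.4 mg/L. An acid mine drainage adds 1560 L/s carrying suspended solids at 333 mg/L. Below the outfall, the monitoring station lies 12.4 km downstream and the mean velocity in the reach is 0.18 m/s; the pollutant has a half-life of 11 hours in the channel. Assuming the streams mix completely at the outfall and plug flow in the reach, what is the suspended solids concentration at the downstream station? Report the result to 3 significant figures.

19.3 mg/L

Mixed concentration C = ΣQC/ΣQ = (7230·6.400 + 1560·333.0) / 8790 = 565800/8790 = 64.36 mg/L.
Travel time t = 12.4·1000 / 0.18 = 68890 s = 19.14 h.
Half-life 11 h → k = ln 2 / 11 = 0.06301 h⁻¹ = 1.512 d⁻¹.
Applying C = C₀e^(−kt): 64.36 × 0.2994 = 19.27 mg/L.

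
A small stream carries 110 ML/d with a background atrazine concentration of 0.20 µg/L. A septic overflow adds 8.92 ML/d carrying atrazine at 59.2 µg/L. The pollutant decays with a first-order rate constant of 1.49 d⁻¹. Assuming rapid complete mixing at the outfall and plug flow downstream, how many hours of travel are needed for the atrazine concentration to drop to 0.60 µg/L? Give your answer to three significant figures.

32.9 h

Conservation of mass: C = (110.0·0.2000 + 8.920·59.20) / 118.9 = 550.1/118.9 = 4.625 µg/L.
4.625·exp(−k·t) = 0.60 → t = ln(4.625/0.60)/k = 118400 s = 32.90 h.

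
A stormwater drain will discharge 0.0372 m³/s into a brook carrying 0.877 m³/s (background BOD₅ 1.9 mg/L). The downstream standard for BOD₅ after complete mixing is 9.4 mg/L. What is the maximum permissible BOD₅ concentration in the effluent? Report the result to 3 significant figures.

186 mg/L

At the limit, (Qr·Cr + Qe·Cₑ)/(Qr + Qe) = 9.4:
Cₑ = (0.9142·9.4 − 0.8770·1.900) / 0.03720 = 186.2 mg/L.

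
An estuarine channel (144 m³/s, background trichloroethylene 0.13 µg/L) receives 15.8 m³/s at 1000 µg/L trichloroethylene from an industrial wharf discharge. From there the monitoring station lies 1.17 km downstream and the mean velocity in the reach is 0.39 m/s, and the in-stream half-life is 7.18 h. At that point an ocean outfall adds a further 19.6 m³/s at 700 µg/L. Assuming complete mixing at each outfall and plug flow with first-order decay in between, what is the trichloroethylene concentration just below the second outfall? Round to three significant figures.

158 µg/L

Flow-weighted average: C = (144.0·0.1300 + 15.80·1000) / 159.8 = 15820/159.8 = 98.99 µg/L; combined flow 159.8 m³/s.
Travel time t = 1.17·1000 / 0.39 = 3000 s = 0.8333 h.
Half-life 7.18 h → k = ln 2 / 7.18 = 0.09654 h⁻¹ = 2.317 d⁻¹.
After decay, C = 98.99 × e^(−kt) = 98.99 × 0.9227 = 91.34 µg/L.
At the second outfall, C = (159.8·91.34 + 19.60·700.0) / (159.8 + 19.60) = 157.8 µg/L.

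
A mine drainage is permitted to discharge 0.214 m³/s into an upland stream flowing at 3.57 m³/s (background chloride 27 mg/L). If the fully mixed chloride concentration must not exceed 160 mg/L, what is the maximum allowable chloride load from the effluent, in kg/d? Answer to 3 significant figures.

44000 kg/d

Mass balance at the limit: 3.570·27.00 + 0.2140·Cₑ = 3.784·160 → Cₑ = 2379 mg/L.
Load = 0.2140 m³/s × 2379 g/m³ × 86 400 s/d = 43980 kg/d.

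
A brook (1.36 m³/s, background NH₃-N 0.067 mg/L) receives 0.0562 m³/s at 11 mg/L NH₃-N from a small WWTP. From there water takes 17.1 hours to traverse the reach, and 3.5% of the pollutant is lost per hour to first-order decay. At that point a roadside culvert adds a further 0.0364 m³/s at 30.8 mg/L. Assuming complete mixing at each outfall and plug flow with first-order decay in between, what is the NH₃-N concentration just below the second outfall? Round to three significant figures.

1.04 mg/L

Conservation of mass: C = (1.360·0.06700 + 0.05620·11.00) / 1.416 = 0.7093/1.416 = 0.5009 mg/L; combined flow 1.416 m³/s.
3.5%/h lost → k = −ln(1 − 0.035) = 0.03563 h⁻¹.
After decay, C = 0.5009 × e^(−kt) = 0.5009 × 0.5438 = 0.2724 mg/L.
At the second outfall, C = (1.416·0.2724 + 0.03640·30.80) / (1.416 + 0.03640) = 1.037 mg/L.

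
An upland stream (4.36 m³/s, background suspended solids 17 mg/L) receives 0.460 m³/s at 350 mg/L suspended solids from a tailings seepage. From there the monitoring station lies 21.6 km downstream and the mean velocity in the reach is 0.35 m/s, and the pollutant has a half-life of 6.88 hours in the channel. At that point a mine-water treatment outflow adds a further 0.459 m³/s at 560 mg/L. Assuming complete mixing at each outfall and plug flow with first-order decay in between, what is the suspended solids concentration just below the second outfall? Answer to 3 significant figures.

Mixed concentration C = ΣQC/ΣQ = (4.360·17.00 + 0.4600·350.0) / 4.820 = 235.1/4.820 = 48.78 mg/L; combined flow 4.820 m³/s.
Travel time t = 21.6·1000 / 0.35 = 61710 s = 17.14 h.
Half-life 6.88 h → k = ln 2 / 6.88 = 0.1007 h⁻¹ = 2.418 d⁻¹.
After decay, C = 48.78 × e^(−kt) = 48.78 × 0.1778 = 8.673 mg/L.
At the second outfall, C = (4.820·8.673 + 0.4590·560.0) / (4.820 + 0.4590) = 56.61 mg/L.

56.6 mg/L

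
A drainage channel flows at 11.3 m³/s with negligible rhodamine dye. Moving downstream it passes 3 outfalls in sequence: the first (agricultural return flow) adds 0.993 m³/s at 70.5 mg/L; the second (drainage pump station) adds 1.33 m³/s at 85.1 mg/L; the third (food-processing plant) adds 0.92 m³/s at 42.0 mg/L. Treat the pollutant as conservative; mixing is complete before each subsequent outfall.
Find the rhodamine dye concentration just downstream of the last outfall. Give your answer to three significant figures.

After outfall 1: Q = 11.30 + 0.9930 = 12.29 m³/s; C = (11.30·0 + 0.9930·70.50)/12.29 = 5.695 mg/L.
After outfall 2: Q = 12.29 + 1.330 = 13.62 m³/s; C = (12.29·5.695 + 1.330·85.10)/13.62 = 13.45 mg/L.
After outfall 3: Q = 13.62 + 0.9200 = 14.54 m³/s; C = (13.62·13.45 + 0.9200·42.00)/14.54 = 15.25 mg/L.

15.3 mg/L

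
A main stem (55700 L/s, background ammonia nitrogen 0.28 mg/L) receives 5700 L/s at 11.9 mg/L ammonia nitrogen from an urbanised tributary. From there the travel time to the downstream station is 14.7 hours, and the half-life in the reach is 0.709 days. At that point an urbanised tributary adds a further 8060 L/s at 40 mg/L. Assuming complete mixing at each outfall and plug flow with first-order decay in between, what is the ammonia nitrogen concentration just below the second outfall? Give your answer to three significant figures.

5.30 mg/L

After mixing, C = (55700·0.2800 + 5700·11.90) / 61400 = 83430/61400 = 1.359 mg/L; combined flow 61400 L/s.
Half-life 0.709 d → k = ln 2 / 0.709 = 0.9776 d⁻¹.
Applying C = C₀e^(−kt): 1.359 × 0.5495 = 0.7466 mg/L.
Second outfall: C = (61400·0.7466 + 8060·40.00)/69460 = 5.301 mg/L.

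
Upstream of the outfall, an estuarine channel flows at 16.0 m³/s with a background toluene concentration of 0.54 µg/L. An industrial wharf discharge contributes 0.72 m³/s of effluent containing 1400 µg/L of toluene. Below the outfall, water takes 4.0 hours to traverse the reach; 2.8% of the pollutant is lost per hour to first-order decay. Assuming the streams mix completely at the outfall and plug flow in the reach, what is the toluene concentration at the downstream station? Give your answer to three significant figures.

After mixing, C = (16.00·0.5400 + 0.7200·1400) / 16.72 = 1017/16.72 = 60.80 µg/L.
2.8%/h lost → k = −ln(1 − 0.028) = 0.02840 h⁻¹.
Applying C = C₀e^(−kt): 60.80 × 0.8926 = 54.27 µg/L.

54.3 µg/L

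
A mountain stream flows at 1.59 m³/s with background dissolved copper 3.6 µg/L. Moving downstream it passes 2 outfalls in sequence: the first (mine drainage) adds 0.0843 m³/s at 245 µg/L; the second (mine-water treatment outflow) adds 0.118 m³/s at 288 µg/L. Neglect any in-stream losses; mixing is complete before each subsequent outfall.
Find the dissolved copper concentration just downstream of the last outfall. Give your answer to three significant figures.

Below outfall 1: Q → 1.674 m³/s, C = (1.590·3.600 + 0.08430·245.0)/1.674 = 15.75 µg/L.
Below outfall 2: Q → 1.792 m³/s, C = (1.674·15.75 + 0.1180·288.0)/1.792 = 33.68 µg/L.

33.7 µg/L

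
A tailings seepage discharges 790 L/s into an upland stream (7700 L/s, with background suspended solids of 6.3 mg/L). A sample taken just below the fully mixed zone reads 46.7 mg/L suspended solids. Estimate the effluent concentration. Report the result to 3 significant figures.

440 mg/L

Mass balance: 7700·6.300 + 790.0·Cₑ = 8490·46.70
→ Cₑ = (8490·46.70 − 7700·6.300) / 790.0 = 440.5 mg/L.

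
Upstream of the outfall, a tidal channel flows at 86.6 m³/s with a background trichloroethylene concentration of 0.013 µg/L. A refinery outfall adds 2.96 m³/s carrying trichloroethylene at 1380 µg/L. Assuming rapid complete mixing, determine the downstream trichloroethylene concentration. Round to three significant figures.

45.6 µg/L

Conservation of mass: C = (86.60·0.01300 + 2.960·1380) / 89.56 = 4086/89.56 = 45.62 µg/L.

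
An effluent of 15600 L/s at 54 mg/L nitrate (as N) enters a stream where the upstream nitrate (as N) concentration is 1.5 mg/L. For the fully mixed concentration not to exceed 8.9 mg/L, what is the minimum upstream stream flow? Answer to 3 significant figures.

Set C_mix = 8.9: (Q·1.500 + 15600·54.00) / (Q + 15600) = 8.9
→ Q = 15600·(54.00 − 8.9)/(8.9 − 1.500) = 95080 L/s.

95100 L/s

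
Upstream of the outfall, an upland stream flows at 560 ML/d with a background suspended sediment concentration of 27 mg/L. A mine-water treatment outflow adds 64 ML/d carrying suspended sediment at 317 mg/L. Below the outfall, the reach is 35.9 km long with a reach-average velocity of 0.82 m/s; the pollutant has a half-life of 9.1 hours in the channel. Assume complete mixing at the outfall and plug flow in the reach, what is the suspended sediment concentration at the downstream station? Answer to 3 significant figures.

After mixing, C = (560.0·27.00 + 64.00·317.0) / 624.0 = 35410/624.0 = 56.74 mg/L.
Travel time t = 35.9·1000 / 0.82 = 43780 s = 12.16 h.
Half-life 9.1 h → k = ln 2 / 9.1 = 0.07617 h⁻¹ = 1.828 d⁻¹.
First-order decay: C = 56.74·exp(−k·t) = 56.74·0.3960 = 22.47 mg/L.

22.5 mg/L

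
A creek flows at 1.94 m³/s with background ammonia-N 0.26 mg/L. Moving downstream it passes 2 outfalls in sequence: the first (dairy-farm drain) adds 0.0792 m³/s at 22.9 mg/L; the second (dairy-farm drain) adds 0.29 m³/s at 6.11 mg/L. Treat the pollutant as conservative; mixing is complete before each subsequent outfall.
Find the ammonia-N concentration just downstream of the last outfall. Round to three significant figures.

After outfall 1: Q = 1.940 + 0.07920 = 2.019 m³/s; C = (1.940·0.2600 + 0.07920·22.90)/2.019 = 1.148 mg/L.
After outfall 2: Q = 2.019 + 0.2900 = 2.309 m³/s; C = (2.019·1.148 + 0.2900·6.110)/2.309 = 1.771 mg/L.

1.77 mg/L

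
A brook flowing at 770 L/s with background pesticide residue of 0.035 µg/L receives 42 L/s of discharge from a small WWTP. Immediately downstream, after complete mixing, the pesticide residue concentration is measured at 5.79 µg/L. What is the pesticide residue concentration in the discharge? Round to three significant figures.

111 µg/L

Mass balance: 770.0·0.03500 + 42.00·Cₑ = 812.0·5.790
→ Cₑ = (812.0·5.790 − 770.0·0.03500) / 42.00 = 111.3 µg/L.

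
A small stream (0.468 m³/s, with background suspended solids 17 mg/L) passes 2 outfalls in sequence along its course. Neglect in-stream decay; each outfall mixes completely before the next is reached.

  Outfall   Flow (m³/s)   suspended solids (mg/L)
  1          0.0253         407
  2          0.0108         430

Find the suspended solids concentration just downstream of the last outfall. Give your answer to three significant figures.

45.4 mg/L

Outfall 1: combined Q = 0.4933 m³/s; C = (0.4680·17.00 + 0.02530·407.0)/0.4933 = 37.00 mg/L.
Outfall 2: combined Q = 0.5041 m³/s; C = (0.4933·37.00 + 0.01080·430.0)/0.5041 = 45.42 mg/L.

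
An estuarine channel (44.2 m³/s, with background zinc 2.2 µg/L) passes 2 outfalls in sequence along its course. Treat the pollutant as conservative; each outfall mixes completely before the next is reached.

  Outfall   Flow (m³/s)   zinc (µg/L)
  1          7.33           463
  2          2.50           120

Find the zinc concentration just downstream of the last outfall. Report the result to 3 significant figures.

70.2 µg/L

Below outfall 1: Q → 51.53 m³/s, C = (44.20·2.200 + 7.330·463.0)/51.53 = 67.75 µg/L.
Below outfall 2: Q → 54.03 m³/s, C = (51.53·67.75 + 2.500·120.0)/54.03 = 70.17 µg/L.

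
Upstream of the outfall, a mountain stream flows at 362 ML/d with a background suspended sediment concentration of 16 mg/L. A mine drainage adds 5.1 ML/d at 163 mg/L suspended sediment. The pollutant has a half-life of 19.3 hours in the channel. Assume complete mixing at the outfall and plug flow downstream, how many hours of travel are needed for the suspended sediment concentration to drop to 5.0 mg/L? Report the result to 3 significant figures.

Conservation of mass: C = (362.0·16.00 + 5.100·163.0) / 367.1 = 6623/367.1 = 18.04 mg/L.
Half-life 19.3 h → k = ln 2 / 19.3 = 0.03591 h⁻¹ = 0.8619 d⁻¹.
18.04·exp(−k·t) = 5.0 → t = ln(18.04/5.0)/k = 128600 s = 35.73 h.

35.7 h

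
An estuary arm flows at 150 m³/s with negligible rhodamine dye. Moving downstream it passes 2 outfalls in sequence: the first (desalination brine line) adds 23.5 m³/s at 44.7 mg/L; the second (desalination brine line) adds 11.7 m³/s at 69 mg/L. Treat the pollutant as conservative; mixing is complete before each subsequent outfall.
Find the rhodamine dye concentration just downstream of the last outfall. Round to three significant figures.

Outfall 1: combined Q = 173.5 m³/s; C = (150.0·0 + 23.50·44.70)/173.5 = 6.054 mg/L.
Outfall 2: combined Q = 185.2 m³/s; C = (173.5·6.054 + 11.70·69.00)/185.2 = 10.03 mg/L.

10.0 mg/L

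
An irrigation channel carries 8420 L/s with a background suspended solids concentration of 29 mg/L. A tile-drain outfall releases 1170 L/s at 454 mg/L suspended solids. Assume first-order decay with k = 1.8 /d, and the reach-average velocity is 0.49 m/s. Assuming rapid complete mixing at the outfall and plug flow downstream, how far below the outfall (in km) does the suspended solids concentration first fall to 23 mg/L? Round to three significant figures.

29.6 km

Conservation of mass: C = (8420·29.00 + 1170·454.0) / 9590 = 775400/9590 = 80.85 mg/L.
Set 80.85·exp(−k·t) = 23 → t = ln(80.85/23)/k = 60340 s = 16.76 h.
Distance = v·t = 0.49·60340 = 29570 m = 29.57 km.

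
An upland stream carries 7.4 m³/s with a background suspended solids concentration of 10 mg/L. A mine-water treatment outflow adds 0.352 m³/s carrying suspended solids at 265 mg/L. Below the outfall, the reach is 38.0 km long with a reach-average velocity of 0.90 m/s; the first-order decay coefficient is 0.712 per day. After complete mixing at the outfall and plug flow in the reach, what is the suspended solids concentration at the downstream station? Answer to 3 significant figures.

After mixing, C = (7.400·10.00 + 0.3520·265.0) / 7.752 = 167.3/7.752 = 21.58 mg/L.
Travel time t = 38.0·1000 / 0.90 = 42220 s = 11.73 h.
Decay over the reach: 21.58·exp(−kt) = 21.58·0.7061 = 15.24 mg/L.

15.2 mg/L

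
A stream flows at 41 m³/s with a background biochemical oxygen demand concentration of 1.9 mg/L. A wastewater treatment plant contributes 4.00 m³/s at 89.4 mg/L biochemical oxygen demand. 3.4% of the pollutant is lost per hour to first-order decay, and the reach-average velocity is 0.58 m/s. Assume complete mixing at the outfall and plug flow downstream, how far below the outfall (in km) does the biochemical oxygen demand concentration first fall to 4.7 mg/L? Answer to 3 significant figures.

43.6 km

Flow-weighted average: C = (41.00·1.900 + 4.000·89.40) / 45.00 = 435.5/45.00 = 9.678 mg/L.
3.4%/h lost → k = −ln(1 − 0.034) = 0.03459 h⁻¹.
Set 9.678·exp(−k·t) = 4.7 → t = ln(9.678/4.7)/k = 75170 s = 20.88 h.
Distance = v·t = 0.58·75170 = 43600 m = 43.60 km.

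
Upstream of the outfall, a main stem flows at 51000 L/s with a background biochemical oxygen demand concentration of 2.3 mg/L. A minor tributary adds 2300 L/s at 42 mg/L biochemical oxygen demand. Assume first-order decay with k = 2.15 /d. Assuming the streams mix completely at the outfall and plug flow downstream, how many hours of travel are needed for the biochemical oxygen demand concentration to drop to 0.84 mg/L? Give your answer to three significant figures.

After mixing, C = (51000·2.300 + 2300·42.00) / 53300 = 213900/53300 = 4.013 mg/L.
4.013·exp(−k·t) = 0.84 → t = ln(4.013/0.84)/k = 62850 s = 17.46 h.

17.5 h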